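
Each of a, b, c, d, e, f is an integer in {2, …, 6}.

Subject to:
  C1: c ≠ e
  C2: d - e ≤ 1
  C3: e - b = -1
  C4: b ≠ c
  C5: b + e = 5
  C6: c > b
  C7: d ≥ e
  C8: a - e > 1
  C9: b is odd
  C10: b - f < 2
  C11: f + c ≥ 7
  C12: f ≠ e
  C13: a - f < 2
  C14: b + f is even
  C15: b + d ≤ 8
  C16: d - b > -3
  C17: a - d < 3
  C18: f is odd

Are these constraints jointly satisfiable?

Satisfiable

Try a = 4, b = 3, c = 5, d = 3, e = 2, f = 3.
Check constraint 2: d - e = 1; constraint 3: e - b = -1; constraint 5: b + e = 5. The remaining constraints are straightforward to verify.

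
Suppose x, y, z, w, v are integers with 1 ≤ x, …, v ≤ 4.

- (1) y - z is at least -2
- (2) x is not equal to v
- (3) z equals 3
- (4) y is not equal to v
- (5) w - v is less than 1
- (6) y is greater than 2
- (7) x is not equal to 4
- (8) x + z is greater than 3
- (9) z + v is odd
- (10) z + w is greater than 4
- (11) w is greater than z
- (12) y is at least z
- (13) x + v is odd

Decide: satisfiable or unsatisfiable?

The assignment x = 1, y = 3, z = 3, w = 4, v = 4 works:
  constraint 1 holds since y - z = 0.
  constraint 5 holds since w - v = 0.
  constraint 8 holds since x + z = 4.
The rest check out directly.

Satisfiable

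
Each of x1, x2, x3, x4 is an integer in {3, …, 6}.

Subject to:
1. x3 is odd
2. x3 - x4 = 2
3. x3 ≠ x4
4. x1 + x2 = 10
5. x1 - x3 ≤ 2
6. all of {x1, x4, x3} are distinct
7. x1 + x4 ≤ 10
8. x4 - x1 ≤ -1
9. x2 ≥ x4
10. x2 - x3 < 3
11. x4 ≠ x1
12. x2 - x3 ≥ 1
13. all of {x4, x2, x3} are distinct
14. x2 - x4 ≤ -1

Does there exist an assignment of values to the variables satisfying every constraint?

Unsatisfiable

Constraints 5, 8, 12, and 14 give x2 − x3 ≥ 1, x3 − x1 ≥ -2, x1 − x4 ≥ 1, x4 − x2 ≥ 1.
Adding all 4 inequalities: the left sides telescope to 0, and the right sides sum to 1 + (-2) + 1 + 1 = 1. So 0 ≥ 1, which is false.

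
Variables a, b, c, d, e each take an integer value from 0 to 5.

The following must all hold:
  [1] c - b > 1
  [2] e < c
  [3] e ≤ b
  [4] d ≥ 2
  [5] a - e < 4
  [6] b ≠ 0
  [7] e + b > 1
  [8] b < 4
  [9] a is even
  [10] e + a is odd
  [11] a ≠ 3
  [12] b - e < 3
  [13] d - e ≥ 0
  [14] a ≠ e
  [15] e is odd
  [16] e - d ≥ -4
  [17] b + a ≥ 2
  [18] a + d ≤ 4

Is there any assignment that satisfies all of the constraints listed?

Satisfiable

Setting (a, b, c, d, e) = (2, 1, 4, 2, 1) satisfies everything: constraint 1: c - b = 3; constraint 5: a - e = 1; constraint 7: e + b = 2, and the others follow.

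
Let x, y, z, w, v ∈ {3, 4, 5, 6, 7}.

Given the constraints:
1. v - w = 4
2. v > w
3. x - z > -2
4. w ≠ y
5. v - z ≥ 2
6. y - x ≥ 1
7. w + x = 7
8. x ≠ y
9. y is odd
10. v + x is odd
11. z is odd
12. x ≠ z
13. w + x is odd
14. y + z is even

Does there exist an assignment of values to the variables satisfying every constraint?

Satisfiable

One satisfying assignment is x = 4, y = 7, z = 5, w = 3, v = 7.
For the less obvious constraints — constraint 1: v - w = 4; constraint 3: x - z = -1 — and the others hold by inspection.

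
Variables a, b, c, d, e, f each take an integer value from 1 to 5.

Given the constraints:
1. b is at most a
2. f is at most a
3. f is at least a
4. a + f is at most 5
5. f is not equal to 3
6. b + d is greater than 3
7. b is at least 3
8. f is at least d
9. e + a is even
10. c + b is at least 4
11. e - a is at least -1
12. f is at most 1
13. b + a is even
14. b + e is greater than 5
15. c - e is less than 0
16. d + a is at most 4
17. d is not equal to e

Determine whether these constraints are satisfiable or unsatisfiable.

From constraints 1 and 7: a ≥ b and b ≥ 3, so a ≥ 3. From constraints 3 and 12: a ≤ f and f ≤ 1, so a ≤ 1. But 1 < 3, so no value of a works.

Unsatisfiable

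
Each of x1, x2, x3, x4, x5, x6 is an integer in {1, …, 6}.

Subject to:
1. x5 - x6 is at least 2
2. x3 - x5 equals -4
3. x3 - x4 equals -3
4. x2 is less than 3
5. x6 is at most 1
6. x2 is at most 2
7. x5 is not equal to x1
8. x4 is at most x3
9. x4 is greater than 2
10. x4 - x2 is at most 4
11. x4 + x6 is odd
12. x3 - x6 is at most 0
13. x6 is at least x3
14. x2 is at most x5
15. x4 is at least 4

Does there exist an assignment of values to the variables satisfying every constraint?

Unsatisfiable

From constraints 8 and 15: x3 ≥ x4 and x4 ≥ 4, so x3 ≥ 4. From constraints 5 and 13: x3 ≤ x6 and x6 ≤ 1, so x3 ≤ 1. But 1 < 4, so no value of x3 works.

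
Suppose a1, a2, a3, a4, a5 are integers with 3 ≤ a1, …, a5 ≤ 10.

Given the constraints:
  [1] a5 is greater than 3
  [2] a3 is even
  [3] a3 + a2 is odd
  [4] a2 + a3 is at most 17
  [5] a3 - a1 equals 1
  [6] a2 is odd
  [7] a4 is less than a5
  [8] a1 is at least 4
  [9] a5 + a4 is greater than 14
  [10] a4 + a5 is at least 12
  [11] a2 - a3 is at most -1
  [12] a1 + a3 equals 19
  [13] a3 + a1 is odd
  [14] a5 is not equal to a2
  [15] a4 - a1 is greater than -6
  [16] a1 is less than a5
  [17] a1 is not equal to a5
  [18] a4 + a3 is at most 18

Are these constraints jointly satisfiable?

Satisfiable

Setting (a1, a2, a3, a4, a5) = (9, 7, 10, 5, 10) satisfies everything: constraint 4: a2 + a3 = 17; constraint 5: a3 - a1 = 1; constraint 9: a5 + a4 = 15, and the others follow.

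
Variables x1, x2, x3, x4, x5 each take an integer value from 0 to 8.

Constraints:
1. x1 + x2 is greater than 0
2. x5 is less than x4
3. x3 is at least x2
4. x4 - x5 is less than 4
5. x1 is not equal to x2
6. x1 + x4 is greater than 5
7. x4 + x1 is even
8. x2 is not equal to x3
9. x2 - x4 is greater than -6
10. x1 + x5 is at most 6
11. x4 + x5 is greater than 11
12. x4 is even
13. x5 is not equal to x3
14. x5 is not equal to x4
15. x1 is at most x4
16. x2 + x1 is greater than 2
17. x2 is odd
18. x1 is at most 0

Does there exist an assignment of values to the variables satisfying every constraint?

Satisfiable

The assignment x1 = 0, x2 = 3, x3 = 7, x4 = 8, x5 = 6 works:
  constraint 1 holds since x1 + x2 = 3.
  constraint 4 holds since x4 - x5 = 2.
  constraint 6 holds since x1 + x4 = 8.
The rest check out directly.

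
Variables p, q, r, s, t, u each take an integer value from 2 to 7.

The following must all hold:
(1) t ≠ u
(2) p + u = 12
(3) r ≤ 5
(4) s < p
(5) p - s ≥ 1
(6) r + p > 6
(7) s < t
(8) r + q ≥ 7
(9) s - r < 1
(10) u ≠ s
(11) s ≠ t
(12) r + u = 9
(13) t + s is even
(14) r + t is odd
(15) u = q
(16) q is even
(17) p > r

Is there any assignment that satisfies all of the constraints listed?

Satisfiable

The assignment p = 6, q = 6, r = 3, s = 2, t = 4, u = 6 works:
  constraint 2 holds since p + u = 12.
  constraint 5 holds since p - s = 4.
  constraint 6 holds since r + p = 9.
The rest check out directly.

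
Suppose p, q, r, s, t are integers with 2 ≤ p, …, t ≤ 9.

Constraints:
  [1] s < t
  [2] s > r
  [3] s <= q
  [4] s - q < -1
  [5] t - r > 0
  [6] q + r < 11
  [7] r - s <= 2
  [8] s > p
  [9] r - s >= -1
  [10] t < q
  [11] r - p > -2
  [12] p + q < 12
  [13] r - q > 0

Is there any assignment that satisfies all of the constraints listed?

Constraints 1, 2, 10, and 13 give q < r, r < s, s < t, t < q. Chaining: q < r < s < t < q, which forces q < q — impossible.

Unsatisfiable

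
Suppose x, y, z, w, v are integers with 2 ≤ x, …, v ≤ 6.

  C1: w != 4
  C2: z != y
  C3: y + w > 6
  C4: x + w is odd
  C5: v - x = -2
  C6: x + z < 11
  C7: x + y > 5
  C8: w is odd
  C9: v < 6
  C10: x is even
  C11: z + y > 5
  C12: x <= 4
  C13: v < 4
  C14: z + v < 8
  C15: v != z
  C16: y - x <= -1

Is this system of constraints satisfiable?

Satisfiable

The assignment x = 4, y = 2, z = 5, w = 5, v = 2 works:
  constraint 3 holds since y + w = 7.
  constraint 5 holds since v - x = -2.
  constraint 6 holds since x + z = 9.
The rest check out directly.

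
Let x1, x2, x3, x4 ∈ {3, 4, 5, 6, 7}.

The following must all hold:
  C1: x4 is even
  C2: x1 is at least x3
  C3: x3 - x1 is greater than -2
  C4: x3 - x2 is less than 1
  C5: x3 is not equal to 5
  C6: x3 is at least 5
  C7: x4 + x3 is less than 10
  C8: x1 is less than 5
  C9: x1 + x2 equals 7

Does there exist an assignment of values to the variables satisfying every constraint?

From constraints 2 and 6: x1 ≥ x3 and x3 ≥ 5, so x1 ≥ 5. From constraint 8: x1 ≤ 4. But 4 < 5, so no value of x1 works.

Unsatisfiable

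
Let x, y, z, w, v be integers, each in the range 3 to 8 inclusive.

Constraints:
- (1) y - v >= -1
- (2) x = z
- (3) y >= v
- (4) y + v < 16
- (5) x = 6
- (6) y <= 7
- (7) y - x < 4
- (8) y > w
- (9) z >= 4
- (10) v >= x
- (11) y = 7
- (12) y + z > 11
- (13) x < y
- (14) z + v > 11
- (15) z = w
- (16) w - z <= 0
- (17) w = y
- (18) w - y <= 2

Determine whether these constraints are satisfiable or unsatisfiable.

Constraint 5 fixes x = 6 and constraint 11 fixes y = 7. Constraints 2, 15, and 17 give x = z = w = y, so x = y. But 6 ≠ 7 — contradiction.

Unsatisfiable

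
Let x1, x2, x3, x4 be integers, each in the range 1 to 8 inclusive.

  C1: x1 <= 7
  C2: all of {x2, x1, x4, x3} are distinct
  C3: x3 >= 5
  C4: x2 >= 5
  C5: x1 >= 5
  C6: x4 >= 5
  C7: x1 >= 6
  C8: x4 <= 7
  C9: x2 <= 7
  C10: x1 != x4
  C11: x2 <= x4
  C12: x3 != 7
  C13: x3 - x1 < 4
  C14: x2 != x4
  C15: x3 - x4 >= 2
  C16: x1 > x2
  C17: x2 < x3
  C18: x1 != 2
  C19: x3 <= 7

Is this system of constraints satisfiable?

Constraints 1, 3, 4, 5, 6, 8, 9, and 19 confine each of x2, x1, x4, x3 to the 3 values {5, …, 7}.
Constraint 2 requires all 4 of them to be distinct, but only 3 values are available — impossible by the pigeonhole principle.

Unsatisfiable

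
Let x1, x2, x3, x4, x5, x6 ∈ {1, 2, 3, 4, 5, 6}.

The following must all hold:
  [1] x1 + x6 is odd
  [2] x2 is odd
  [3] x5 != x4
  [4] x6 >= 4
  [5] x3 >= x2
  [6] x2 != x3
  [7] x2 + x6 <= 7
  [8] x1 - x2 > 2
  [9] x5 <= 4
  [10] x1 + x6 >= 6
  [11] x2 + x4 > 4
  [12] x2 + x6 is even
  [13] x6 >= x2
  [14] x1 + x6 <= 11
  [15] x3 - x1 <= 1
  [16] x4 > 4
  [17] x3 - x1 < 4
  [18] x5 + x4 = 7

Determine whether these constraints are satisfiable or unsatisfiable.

The assignment x1 = 4, x2 = 1, x3 = 5, x4 = 6, x5 = 1, x6 = 5 works:
  constraint 7 holds since x2 + x6 = 6.
  constraint 8 holds since x1 - x2 = 3.
  constraint 10 holds since x1 + x6 = 9.
The rest check out directly.

Satisfiable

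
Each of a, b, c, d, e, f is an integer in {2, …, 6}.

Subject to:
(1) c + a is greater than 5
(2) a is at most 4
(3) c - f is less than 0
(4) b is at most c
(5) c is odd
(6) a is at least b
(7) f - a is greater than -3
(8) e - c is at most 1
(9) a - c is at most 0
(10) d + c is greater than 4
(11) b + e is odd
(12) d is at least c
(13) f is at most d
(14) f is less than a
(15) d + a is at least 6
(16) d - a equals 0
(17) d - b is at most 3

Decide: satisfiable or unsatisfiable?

Constraints 3, 9, and 14 give c < f, f < a, a ≤ c. Chaining: c < f < a ≤ c, which forces c < c — impossible.

Unsatisfiable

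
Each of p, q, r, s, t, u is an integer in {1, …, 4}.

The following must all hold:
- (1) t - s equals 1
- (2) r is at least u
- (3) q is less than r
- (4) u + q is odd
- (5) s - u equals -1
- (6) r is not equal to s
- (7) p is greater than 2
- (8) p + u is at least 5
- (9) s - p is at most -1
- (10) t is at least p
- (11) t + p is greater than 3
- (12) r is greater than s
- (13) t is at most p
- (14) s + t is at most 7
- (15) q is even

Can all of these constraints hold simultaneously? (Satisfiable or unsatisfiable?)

The assignment p = 3, q = 2, r = 4, s = 2, t = 3, u = 3 works:
  constraint 1 holds since t - s = 1.
  constraint 5 holds since s - u = -1.
The rest check out directly.

Satisfiable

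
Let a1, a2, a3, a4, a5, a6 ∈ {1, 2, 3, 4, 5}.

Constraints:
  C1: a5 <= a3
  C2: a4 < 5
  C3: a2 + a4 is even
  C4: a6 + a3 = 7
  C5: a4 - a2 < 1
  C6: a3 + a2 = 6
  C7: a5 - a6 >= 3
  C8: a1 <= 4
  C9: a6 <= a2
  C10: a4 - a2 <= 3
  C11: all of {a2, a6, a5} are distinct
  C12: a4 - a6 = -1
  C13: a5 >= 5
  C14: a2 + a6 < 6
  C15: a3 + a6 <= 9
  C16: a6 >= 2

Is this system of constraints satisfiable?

Unsatisfiable

From constraints 1 and 13: a3 ≥ a5 ≥ 5. From constraints 9 and 16: a2 ≥ a6 ≥ 2. Hence a3 + a2 ≥ 7. But constraint 6 requires a3 + a2 = 6, and 6 < 7. Contradiction.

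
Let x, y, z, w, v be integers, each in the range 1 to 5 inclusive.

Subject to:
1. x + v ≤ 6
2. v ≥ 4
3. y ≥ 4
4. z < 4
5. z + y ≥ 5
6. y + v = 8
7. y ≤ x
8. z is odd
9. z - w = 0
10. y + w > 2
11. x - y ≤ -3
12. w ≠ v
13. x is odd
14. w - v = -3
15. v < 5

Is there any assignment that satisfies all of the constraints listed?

From constraints 3 and 7: x ≥ y ≥ 4. From constraint 2: v ≥ 4. Hence x + v ≥ 8. But constraint 1 requires x + v ≤ 6, and 6 < 8. Contradiction.

Unsatisfiable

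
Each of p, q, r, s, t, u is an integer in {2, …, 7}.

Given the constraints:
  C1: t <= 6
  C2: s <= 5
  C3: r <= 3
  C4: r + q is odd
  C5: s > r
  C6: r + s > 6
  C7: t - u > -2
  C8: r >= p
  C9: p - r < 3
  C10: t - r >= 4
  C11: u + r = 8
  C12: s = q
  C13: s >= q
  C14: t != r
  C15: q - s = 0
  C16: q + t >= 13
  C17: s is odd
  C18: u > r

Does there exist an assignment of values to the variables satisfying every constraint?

From constraints 2 and 13: q ≤ s ≤ 5. From constraint 1: t ≤ 6. Hence q + t ≤ 11. But constraint 16 requires q + t ≥ 13, and 13 > 11. Contradiction.

Unsatisfiable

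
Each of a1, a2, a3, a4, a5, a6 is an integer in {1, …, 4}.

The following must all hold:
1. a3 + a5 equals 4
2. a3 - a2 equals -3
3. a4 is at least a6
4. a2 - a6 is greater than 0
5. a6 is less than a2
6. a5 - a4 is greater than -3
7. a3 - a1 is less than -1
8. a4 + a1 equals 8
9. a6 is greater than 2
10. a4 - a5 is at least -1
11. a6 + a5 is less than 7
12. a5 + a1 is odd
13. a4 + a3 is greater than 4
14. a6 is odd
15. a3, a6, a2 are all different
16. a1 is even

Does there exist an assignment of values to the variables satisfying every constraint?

Satisfiable

Try a1 = 4, a2 = 4, a3 = 1, a4 = 4, a5 = 3, a6 = 3.
Check constraint 1: a3 + a5 = 4; constraint 2: a3 - a2 = -3; constraint 4: a2 - a6 = 1. The remaining constraints are straightforward to verify.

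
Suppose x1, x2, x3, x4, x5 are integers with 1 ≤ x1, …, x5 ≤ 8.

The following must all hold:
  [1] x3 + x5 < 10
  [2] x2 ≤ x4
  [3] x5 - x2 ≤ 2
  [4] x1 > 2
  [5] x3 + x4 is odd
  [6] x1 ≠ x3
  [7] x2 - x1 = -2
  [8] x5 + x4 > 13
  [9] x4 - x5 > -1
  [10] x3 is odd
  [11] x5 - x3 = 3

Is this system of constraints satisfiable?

Setting (x1, x2, x3, x4, x5) = (7, 5, 3, 8, 6) satisfies everything: constraint 1: x3 + x5 = 9; constraint 3: x5 - x2 = 1, and the others follow.

Satisfiable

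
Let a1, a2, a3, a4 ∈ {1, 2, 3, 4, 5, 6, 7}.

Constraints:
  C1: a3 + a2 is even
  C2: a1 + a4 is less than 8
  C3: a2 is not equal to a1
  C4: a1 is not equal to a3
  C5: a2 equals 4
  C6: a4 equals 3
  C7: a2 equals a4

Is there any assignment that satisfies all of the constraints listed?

Constraint 5 fixes a2 = 4 and constraint 6 fixes a4 = 3, but constraint 7 requires a2 = a4. Since 4 ≠ 3, contradiction.

Unsatisfiable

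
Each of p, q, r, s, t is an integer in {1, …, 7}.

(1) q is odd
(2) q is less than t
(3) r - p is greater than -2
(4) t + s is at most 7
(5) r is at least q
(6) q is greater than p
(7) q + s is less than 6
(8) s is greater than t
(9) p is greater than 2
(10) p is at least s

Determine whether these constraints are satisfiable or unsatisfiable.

Unsatisfiable

Constraints 2, 6, 8, and 10 give t < s, s ≤ p, p < q, q < t. Chaining: t < s ≤ p < q < t, which forces t < t — impossible.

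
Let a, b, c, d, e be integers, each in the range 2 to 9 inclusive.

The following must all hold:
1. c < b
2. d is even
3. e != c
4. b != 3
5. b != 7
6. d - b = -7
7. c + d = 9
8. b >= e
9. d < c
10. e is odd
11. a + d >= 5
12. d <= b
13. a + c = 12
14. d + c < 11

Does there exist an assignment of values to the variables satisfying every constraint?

Satisfiable

Take a = 5, b = 9, c = 7, d = 2, e = 3. Then constraint 6: d - b = -7; constraint 7: c + d = 9; constraint 11: a + d = 7, and every other listed constraint is also met.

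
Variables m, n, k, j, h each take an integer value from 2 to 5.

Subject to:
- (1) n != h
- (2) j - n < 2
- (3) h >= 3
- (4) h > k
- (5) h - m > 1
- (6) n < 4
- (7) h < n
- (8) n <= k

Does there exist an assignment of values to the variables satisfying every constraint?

Unsatisfiable

Constraints 4, 7, and 8 give k < h, h < n, n ≤ k. Chaining: k < h < n ≤ k, which forces k < k — impossible.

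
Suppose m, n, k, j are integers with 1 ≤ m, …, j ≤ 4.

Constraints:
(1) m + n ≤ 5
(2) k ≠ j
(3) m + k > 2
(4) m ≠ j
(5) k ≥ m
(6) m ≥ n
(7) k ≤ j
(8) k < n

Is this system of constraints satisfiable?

Unsatisfiable

Constraints 5, 6, and 8 give n ≤ m, m ≤ k, k < n. Chaining: n ≤ m ≤ k < n, which forces n < n — impossible.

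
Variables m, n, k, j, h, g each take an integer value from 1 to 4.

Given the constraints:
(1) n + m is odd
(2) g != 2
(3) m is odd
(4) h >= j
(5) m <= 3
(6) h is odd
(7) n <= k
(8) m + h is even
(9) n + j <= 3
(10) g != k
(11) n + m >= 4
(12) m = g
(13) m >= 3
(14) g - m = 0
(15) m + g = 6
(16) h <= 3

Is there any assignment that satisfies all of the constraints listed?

One satisfying assignment is m = 3, n = 2, k = 2, j = 1, h = 1, g = 3.
For the less obvious constraints — constraint 9: n + j = 3; constraint 11: n + m = 5; constraint 14: g - m = 0 — and the others hold by inspection.

Satisfiable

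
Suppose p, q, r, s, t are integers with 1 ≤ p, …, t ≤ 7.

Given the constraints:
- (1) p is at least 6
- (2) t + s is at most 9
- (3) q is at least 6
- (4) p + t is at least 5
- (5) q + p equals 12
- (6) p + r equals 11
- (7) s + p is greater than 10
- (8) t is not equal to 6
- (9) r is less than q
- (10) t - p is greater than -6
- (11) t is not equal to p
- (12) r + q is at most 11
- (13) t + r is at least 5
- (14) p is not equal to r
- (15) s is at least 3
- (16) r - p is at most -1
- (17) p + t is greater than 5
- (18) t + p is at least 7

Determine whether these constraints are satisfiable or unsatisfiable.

Satisfiable

Setting (p, q, r, s, t) = (6, 6, 5, 6, 2) satisfies everything: constraint 2: t + s = 8; constraint 4: p + t = 8; constraint 5: q + p = 12, and the others follow.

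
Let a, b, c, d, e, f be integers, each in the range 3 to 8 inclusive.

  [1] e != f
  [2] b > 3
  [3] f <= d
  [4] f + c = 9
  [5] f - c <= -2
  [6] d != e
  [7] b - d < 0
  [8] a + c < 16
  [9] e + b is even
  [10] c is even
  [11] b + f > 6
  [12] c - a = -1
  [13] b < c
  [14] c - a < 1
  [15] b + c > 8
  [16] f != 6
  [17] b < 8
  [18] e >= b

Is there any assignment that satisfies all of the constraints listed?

Try a = 7, b = 4, c = 6, d = 6, e = 8, f = 3.
Check constraint 4: f + c = 9; constraint 5: f - c = -3. The remaining constraints are straightforward to verify.

Satisfiable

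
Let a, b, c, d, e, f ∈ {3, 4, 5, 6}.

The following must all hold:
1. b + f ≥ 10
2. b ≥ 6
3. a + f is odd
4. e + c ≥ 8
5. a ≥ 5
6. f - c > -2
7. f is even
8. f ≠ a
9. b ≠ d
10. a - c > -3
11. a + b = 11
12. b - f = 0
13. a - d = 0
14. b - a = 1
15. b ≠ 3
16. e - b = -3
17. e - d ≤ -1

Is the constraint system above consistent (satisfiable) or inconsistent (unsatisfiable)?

Satisfiable

The assignment a = 5, b = 6, c = 6, d = 5, e = 3, f = 6 works:
  constraint 1 holds since b + f = 12.
  constraint 4 holds since e + c = 9.
The rest check out directly.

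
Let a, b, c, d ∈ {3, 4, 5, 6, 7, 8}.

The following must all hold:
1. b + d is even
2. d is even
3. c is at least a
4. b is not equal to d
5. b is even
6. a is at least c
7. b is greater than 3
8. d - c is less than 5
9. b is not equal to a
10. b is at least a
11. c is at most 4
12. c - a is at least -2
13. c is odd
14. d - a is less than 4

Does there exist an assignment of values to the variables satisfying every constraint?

Try a = 3, b = 8, c = 3, d = 6.
Check constraint 8: d - c = 3; constraint 12: c - a = 0; constraint 14: d - a = 3. The remaining constraints are straightforward to verify.

Satisfiable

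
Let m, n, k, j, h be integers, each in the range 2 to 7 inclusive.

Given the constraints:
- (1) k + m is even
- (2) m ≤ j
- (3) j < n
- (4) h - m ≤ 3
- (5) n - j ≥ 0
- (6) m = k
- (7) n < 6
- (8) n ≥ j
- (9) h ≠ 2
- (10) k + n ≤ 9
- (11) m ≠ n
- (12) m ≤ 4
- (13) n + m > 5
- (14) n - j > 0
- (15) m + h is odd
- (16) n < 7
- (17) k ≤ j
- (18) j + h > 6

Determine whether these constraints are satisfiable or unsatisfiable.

One satisfying assignment is m = 3, n = 5, k = 3, j = 3, h = 4.
For the less obvious constraints — constraint 4: h - m = 1; constraint 5: n - j = 2 — and the others hold by inspection.

Satisfiable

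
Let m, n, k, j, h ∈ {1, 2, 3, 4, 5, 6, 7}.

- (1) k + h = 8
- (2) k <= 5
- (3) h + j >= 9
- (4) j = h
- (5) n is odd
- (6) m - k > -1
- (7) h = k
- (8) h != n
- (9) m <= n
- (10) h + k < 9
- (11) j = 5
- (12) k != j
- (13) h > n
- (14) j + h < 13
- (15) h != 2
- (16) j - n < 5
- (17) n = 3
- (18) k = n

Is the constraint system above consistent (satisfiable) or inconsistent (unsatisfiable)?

Constraint 11 fixes j = 5 and constraint 17 fixes n = 3. Constraints 4, 7, and 18 give j = h = k = n, so j = n. But 5 ≠ 3 — contradiction.

Unsatisfiable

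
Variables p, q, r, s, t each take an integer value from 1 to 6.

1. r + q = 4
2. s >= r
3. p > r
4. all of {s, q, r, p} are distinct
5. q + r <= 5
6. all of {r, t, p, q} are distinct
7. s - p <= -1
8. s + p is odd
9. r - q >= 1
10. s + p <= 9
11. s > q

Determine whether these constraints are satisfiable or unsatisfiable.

Satisfiable

One satisfying assignment is p = 5, q = 1, r = 3, s = 4, t = 6.
For the less obvious constraints — constraint 1: r + q = 4; constraint 5: q + r = 4 — and the others hold by inspection.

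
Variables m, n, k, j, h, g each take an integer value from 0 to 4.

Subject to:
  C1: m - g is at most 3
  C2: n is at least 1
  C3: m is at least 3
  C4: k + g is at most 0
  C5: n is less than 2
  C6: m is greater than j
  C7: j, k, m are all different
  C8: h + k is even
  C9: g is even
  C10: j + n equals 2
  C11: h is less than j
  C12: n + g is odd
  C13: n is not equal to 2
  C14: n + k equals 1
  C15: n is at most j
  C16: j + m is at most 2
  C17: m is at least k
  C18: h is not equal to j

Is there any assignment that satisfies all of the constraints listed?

Unsatisfiable

From constraints 2 and 15: j ≥ n ≥ 1. From constraint 3: m ≥ 3. Hence j + m ≥ 4. But constraint 16 requires j + m ≤ 2, and 2 < 4. Contradiction.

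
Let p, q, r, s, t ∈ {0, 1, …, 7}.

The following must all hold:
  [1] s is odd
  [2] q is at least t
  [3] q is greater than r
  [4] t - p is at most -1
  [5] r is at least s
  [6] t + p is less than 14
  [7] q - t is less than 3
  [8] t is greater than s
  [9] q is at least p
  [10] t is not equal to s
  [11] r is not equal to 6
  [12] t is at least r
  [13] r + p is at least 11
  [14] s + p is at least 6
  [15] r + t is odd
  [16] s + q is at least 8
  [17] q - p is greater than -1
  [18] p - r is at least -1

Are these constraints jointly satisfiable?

Satisfiable

Take p = 7, q = 7, r = 5, s = 1, t = 6. Then constraint 4: t - p = -1; constraint 6: t + p = 13; constraint 7: q - t = 1, and every other listed constraint is also met.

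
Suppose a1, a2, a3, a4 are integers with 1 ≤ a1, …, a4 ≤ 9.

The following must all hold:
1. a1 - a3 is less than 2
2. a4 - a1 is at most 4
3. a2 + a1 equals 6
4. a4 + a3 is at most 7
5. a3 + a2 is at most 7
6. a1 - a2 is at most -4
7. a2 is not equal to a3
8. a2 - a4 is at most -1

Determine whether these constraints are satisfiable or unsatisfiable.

Unsatisfiable

Constraints 2, 6, and 8 give a2 − a1 ≥ 4, a1 − a4 ≥ -4, a4 − a2 ≥ 1.
Adding all 3 inequalities: the left sides telescope to 0, and the right sides sum to 4 + (-4) + 1 = 1. So 0 ≥ 1, which is false.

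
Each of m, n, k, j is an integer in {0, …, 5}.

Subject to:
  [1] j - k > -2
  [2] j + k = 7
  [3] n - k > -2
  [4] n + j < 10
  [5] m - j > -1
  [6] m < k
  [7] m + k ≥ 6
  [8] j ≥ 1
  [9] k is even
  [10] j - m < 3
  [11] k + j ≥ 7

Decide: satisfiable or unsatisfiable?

Setting (m, n, k, j) = (3, 4, 4, 3) satisfies everything: constraint 1: j - k = -1; constraint 2: j + k = 7; constraint 3: n - k = 0, and the others follow.

Satisfiable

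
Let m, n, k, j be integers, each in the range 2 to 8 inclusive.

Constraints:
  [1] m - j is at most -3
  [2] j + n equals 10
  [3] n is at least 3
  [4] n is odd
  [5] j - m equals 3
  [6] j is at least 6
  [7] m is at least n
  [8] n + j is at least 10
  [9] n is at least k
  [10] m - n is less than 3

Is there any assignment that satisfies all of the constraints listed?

One satisfying assignment is m = 4, n = 3, k = 3, j = 7.
For the less obvious constraints — constraint 1: m - j = -3; constraint 2: j + n = 10; constraint 5: j - m = 3 — and the others hold by inspection.

Satisfiable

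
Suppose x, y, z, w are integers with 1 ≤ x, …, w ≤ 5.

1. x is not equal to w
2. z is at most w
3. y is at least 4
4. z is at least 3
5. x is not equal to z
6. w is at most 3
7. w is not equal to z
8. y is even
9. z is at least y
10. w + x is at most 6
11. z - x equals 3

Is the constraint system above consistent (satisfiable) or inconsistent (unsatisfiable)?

Unsatisfiable

From constraints 3 and 9: z ≥ y and y ≥ 4, so z ≥ 4. From constraints 2 and 6: z ≤ w and w ≤ 3, so z ≤ 3. But 3 < 4, so no value of z works.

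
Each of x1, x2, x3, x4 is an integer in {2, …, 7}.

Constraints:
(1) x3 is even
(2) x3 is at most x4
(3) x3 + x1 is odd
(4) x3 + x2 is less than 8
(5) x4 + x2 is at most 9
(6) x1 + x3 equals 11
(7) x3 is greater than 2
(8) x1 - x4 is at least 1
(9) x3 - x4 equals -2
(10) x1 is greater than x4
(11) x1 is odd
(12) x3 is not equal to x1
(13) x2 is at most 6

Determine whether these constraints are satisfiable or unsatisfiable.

Satisfiable

One satisfying assignment is x1 = 7, x2 = 3, x3 = 4, x4 = 6.
For the less obvious constraints — constraint 4: x3 + x2 = 7; constraint 5: x4 + x2 = 9 — and the others hold by inspection.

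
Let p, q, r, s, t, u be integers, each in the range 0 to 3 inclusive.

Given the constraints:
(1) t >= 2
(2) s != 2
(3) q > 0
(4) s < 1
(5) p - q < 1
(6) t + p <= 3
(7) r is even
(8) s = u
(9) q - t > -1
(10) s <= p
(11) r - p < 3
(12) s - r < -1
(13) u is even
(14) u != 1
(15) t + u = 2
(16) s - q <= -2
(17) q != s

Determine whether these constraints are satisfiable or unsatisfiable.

Satisfiable

One satisfying assignment is p = 1, q = 2, r = 2, s = 0, t = 2, u = 0.
For the less obvious constraints — constraint 5: p - q = -1; constraint 6: t + p = 3; constraint 9: q - t = 0 — and the others hold by inspection.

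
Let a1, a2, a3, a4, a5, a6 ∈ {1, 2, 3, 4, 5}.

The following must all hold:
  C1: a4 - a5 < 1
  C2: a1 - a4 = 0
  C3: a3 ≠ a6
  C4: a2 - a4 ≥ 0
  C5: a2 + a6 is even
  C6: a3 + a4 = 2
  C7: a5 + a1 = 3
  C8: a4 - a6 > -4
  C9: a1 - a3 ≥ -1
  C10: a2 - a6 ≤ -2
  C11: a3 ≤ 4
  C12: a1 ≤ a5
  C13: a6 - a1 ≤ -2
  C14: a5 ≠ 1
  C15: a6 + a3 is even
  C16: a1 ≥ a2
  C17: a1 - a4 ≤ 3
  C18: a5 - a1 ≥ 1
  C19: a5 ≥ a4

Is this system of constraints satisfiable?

Constraints 4, 10, 13, and 17 give a1 − a6 ≥ 2, a6 − a2 ≥ 2, a2 − a4 ≥ 0, a4 − a1 ≥ -3.
Adding all 4 inequalities: the left sides telescope to 0, and the right sides sum to 2 + 2 + 0 + (-3) = 1. So 0 ≥ 1, which is false.

Unsatisfiable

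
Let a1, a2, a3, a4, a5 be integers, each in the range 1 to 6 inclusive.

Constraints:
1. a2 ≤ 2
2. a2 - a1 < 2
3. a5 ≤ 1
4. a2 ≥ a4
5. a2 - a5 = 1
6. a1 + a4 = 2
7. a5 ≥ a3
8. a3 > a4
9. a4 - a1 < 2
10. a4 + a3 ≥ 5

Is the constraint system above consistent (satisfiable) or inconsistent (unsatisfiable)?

From constraints 1 and 4: a4 ≤ a2 ≤ 2. From constraints 3 and 7: a3 ≤ a5 ≤ 1. Hence a4 + a3 ≤ 3. But constraint 10 requires a4 + a3 ≥ 5, and 5 > 3. Contradiction.

Unsatisfiable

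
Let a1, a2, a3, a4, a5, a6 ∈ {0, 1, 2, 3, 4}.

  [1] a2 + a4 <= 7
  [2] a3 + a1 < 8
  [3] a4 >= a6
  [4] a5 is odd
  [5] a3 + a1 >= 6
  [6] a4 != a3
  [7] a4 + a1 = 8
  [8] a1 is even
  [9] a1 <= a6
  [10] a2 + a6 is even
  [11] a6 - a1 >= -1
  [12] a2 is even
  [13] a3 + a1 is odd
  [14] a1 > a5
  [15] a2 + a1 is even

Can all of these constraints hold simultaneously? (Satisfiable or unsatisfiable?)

Satisfiable

One satisfying assignment is a1 = 4, a2 = 0, a3 = 3, a4 = 4, a5 = 3, a6 = 4.
For the less obvious constraints — constraint 1: a2 + a4 = 4; constraint 2: a3 + a1 = 7 — and the others hold by inspection.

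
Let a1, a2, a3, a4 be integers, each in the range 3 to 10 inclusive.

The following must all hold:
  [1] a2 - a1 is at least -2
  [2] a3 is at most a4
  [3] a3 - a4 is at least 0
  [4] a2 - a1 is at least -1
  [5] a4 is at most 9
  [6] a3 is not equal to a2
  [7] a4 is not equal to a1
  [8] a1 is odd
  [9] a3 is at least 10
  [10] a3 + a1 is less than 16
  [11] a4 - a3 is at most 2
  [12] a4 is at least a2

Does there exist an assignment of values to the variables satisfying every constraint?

From constraint 9: a3 ≥ 10. From constraints 2 and 5: a3 ≤ a4 and a4 ≤ 9, so a3 ≤ 9. But 9 < 10, so no value of a3 works.

Unsatisfiable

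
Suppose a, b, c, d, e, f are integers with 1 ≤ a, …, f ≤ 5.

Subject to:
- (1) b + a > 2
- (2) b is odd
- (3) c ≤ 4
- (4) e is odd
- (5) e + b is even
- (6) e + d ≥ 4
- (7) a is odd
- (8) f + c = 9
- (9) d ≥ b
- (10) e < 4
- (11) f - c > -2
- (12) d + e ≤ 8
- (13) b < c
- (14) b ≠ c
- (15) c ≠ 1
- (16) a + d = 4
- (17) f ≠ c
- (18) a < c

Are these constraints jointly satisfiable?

The assignment a = 1, b = 3, c = 4, d = 3, e = 3, f = 5 works:
  constraint 1 holds since b + a = 4.
  constraint 6 holds since e + d = 6.
The rest check out directly.

Satisfiable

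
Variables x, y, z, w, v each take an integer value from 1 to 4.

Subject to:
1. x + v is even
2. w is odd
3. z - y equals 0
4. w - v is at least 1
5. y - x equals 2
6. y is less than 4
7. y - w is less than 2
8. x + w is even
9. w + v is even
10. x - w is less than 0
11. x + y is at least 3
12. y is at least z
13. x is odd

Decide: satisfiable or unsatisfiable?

Try x = 1, y = 3, z = 3, w = 3, v = 1.
Check constraint 3: z - y = 0; constraint 4: w - v = 2. The remaining constraints are straightforward to verify.

Satisfiable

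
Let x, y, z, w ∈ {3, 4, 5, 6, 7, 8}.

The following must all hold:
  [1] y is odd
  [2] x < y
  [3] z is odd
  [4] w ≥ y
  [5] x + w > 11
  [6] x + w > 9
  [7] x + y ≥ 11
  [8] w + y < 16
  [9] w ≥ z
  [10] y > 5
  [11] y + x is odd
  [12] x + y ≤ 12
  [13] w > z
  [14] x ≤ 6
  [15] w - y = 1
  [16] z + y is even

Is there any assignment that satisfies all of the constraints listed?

Try x = 4, y = 7, z = 3, w = 8.
Check constraint 5: x + w = 12; constraint 6: x + w = 12. The remaining constraints are straightforward to verify.

Satisfiable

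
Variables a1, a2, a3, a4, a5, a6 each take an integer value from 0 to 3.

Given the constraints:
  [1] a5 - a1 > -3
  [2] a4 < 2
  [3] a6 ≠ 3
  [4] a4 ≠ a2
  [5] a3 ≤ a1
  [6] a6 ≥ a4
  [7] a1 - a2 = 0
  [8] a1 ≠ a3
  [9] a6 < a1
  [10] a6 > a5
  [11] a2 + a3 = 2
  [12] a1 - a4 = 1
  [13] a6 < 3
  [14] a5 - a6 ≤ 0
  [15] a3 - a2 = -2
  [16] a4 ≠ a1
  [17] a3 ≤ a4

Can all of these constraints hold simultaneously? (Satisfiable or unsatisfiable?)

Satisfiable

Setting (a1, a2, a3, a4, a5, a6) = (2, 2, 0, 1, 0, 1) satisfies everything: constraint 1: a5 - a1 = -2; constraint 7: a1 - a2 = 0; constraint 11: a2 + a3 = 2, and the others follow.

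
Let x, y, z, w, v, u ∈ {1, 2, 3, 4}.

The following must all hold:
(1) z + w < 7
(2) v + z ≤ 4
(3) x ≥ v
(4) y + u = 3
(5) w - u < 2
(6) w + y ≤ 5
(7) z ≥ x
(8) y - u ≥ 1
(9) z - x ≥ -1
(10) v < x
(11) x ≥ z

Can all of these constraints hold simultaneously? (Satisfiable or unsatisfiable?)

Satisfiable

Try x = 3, y = 2, z = 3, w = 2, v = 1, u = 1.
Check constraint 1: z + w = 5; constraint 2: v + z = 4; constraint 4: y + u = 3. The remaining constraints are straightforward to verify.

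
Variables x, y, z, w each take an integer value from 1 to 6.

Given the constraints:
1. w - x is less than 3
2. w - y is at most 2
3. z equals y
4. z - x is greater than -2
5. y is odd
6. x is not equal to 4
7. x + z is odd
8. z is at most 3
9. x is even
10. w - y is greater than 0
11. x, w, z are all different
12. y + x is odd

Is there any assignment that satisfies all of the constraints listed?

Satisfiable

One satisfying assignment is x = 2, y = 1, z = 1, w = 3.
For the less obvious constraints — constraint 1: w - x = 1; constraint 2: w - y = 2; constraint 4: z - x = -1 — and the others hold by inspection.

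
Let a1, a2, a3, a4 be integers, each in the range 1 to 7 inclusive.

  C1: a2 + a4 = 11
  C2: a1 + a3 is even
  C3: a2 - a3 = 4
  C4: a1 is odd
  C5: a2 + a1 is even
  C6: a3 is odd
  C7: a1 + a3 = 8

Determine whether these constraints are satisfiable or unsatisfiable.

Satisfiable

One satisfying assignment is a1 = 7, a2 = 5, a3 = 1, a4 = 6.
For the less obvious constraints — constraint 1: a2 + a4 = 11; constraint 3: a2 - a3 = 4 — and the others hold by inspection.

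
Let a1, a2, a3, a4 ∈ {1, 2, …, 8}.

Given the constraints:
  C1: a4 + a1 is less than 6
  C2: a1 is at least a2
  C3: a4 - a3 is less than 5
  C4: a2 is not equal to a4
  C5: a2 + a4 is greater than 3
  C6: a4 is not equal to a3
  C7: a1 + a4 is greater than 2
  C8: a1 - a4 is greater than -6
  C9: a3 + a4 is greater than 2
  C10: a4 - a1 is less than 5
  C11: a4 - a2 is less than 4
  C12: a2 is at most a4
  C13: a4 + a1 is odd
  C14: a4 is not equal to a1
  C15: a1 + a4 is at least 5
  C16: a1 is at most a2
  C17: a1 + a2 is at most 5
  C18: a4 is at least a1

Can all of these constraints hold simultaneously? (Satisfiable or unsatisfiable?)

One satisfying assignment is a1 = 1, a2 = 1, a3 = 1, a4 = 4.
For the less obvious constraints — constraint 1: a4 + a1 = 5; constraint 3: a4 - a3 = 3; constraint 5: a2 + a4 = 5 — and the others hold by inspection.

Satisfiable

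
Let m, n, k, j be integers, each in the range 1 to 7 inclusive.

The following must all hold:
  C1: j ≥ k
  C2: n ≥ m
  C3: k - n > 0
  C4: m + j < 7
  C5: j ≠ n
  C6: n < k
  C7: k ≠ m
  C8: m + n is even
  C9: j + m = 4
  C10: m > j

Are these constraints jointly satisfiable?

Constraints 1, 2, 6, and 10 give m ≤ n, n < k, k ≤ j, j < m. Chaining: m ≤ n < k ≤ j < m, which forces m < m — impossible.

Unsatisfiable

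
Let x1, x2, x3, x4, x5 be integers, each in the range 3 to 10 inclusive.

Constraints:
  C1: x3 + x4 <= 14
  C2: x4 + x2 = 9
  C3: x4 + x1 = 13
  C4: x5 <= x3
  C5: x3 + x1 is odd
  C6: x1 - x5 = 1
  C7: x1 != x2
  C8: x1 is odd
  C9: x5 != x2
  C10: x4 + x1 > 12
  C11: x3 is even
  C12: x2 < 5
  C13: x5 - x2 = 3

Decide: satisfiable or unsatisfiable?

The assignment x1 = 7, x2 = 3, x3 = 6, x4 = 6, x5 = 6 works:
  constraint 1 holds since x3 + x4 = 12.
  constraint 2 holds since x4 + x2 = 9.
The rest check out directly.

Satisfiable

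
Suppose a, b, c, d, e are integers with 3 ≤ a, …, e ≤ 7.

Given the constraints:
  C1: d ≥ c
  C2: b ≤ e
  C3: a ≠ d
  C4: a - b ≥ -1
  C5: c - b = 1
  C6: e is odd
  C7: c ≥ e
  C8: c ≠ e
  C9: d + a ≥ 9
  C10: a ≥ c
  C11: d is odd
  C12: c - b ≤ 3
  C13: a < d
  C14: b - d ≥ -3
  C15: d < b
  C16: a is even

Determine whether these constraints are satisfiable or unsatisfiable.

Constraints 2, 7, 10, 13, and 15 give d < b, b ≤ e, e ≤ c, c ≤ a, a < d. Chaining: d < b ≤ e ≤ c ≤ a < d, which forces d < d — impossible.

Unsatisfiable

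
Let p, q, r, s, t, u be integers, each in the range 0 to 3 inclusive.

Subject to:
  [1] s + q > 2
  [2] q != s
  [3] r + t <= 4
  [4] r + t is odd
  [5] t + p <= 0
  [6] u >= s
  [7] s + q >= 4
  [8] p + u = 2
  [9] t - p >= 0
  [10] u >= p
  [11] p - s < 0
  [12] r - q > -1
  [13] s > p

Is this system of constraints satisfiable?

One satisfying assignment is p = 0, q = 3, r = 3, s = 2, t = 0, u = 2.
For the less obvious constraints — constraint 1: s + q = 5; constraint 3: r + t = 3; constraint 5: t + p = 0 — and the others hold by inspection.

Satisfiable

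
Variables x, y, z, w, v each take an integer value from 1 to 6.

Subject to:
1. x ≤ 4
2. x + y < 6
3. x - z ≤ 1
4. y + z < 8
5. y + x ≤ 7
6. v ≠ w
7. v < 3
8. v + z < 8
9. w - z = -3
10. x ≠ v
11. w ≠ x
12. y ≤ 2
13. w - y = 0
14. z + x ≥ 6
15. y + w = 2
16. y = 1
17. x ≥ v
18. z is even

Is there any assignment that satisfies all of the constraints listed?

Satisfiable

The assignment x = 3, y = 1, z = 4, w = 1, v = 2 works:
  constraint 2 holds since x + y = 4.
  constraint 3 holds since x - z = -1.
  constraint 4 holds since y + z = 5.
The rest check out directly.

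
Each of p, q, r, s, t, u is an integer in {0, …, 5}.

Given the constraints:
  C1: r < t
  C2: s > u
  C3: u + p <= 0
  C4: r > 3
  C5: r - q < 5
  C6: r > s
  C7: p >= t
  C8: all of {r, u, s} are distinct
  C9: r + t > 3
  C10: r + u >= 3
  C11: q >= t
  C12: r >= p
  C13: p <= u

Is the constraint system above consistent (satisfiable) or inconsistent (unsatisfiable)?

Unsatisfiable

Constraints 1, 2, 6, 7, and 13 give r < t, t ≤ p, p ≤ u, u < s, s < r. Chaining: r < t ≤ p ≤ u < s < r, which forces r < r — impossible.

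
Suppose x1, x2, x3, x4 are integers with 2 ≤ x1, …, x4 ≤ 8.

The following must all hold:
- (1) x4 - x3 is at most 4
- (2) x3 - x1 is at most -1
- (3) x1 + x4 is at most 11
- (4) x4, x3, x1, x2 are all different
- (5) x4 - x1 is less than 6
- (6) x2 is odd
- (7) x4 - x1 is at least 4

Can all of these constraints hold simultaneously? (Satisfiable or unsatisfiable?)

Unsatisfiable

Constraints 1, 2, and 7 give x3 − x4 ≥ -4, x4 − x1 ≥ 4, x1 − x3 ≥ 1.
Adding all 3 inequalities: the left sides telescope to 0, and the right sides sum to (-4) + 4 + 1 = 1. So 0 ≥ 1, which is false.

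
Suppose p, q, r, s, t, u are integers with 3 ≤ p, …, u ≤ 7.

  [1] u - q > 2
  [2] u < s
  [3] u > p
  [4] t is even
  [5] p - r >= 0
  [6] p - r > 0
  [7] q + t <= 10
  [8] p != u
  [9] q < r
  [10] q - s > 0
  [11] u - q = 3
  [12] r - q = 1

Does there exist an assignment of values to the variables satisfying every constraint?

Constraints 2, 3, 6, 9, and 10 give q < r, r < p, p < u, u < s, s < q. Chaining: q < r < p < u < s < q, which forces q < q — impossible.

Unsatisfiable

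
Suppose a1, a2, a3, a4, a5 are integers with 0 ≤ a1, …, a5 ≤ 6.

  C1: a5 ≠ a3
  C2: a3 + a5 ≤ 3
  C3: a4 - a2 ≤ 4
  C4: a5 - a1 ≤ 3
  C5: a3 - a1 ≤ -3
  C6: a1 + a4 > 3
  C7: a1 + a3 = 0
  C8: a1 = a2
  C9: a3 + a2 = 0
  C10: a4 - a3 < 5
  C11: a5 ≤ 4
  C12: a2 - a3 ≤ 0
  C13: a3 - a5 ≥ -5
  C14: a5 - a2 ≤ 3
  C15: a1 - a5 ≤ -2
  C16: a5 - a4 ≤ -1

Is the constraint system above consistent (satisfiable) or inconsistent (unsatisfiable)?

Unsatisfiable

Constraints 3, 5, 12, 15, and 16 give a5 − a1 ≥ 2, a1 − a3 ≥ 3, a3 − a2 ≥ 0, a2 − a4 ≥ -4, a4 − a5 ≥ 1.
Adding all 5 inequalities: the left sides telescope to 0, and the right sides sum to 2 + 3 + 0 + (-4) + 1 = 2. So 0 ≥ 2, which is false.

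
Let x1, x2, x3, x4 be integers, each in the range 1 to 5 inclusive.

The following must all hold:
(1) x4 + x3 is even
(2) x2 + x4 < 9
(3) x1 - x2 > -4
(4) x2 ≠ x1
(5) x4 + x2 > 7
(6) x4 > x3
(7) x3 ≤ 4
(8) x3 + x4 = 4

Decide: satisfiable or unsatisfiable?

Satisfiable

Try x1 = 4, x2 = 5, x3 = 1, x4 = 3.
Check constraint 2: x2 + x4 = 8; constraint 3: x1 - x2 = -1. The remaining constraints are straightforward to verify.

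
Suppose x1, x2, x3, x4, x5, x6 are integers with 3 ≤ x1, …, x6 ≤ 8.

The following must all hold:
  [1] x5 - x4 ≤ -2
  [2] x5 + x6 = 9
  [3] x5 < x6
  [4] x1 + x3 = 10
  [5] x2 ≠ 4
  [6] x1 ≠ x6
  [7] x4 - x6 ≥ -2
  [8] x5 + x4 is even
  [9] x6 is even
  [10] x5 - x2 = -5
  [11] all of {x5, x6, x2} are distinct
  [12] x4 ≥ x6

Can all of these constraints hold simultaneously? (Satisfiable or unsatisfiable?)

The assignment x1 = 7, x2 = 8, x3 = 3, x4 = 7, x5 = 3, x6 = 6 works:
  constraint 1 holds since x5 - x4 = -4.
  constraint 2 holds since x5 + x6 = 9.
The rest check out directly.

Satisfiable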